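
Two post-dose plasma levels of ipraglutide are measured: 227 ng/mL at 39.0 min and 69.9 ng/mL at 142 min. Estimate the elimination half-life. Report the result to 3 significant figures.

k = ln(C₁/C₂) / (t₂ − t₁) = ln(227/69.9) / (142 − 39.0)
  = 1.178 / 103.0 = 0.01144 min⁻¹
t½ = ln 2 / k = ln 2 / 0.01144 ≈ 60.6 minutes

60.6 minutes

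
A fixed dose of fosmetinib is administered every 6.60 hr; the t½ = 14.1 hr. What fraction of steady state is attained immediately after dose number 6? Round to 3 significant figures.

0.857

k = ln 2 / 14.1 = 0.04916 hr⁻¹
f_n = 1 − e^(−nkτ) = 1 − e^(−6 × 0.04916 × 6.60) = 1 − e^(−1.947) = 1 − 0.1427 ≈ 0.857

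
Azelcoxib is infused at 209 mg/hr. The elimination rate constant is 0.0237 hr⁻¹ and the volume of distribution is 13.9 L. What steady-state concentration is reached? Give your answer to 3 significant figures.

CL = k · V = 0.0237 × 13.9 = 0.3294 L/hr
Css = rate / CL = 209 / 0.3294 ≈ 634 mg/L

634 mg/L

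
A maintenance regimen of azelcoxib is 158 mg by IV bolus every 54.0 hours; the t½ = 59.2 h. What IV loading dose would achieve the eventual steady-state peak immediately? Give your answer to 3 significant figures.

337 mg

k = ln 2 / 59.2 = 0.01171 h⁻¹
Accumulation ratio R = 1 / (1 − e^(−kτ)) = 1 / (1 − e^(−0.01171×54.0)) = 1 / (1 − 0.5314) = 2.134
Loading dose = maintenance dose × R = 158 × 2.134 ≈ 337 mg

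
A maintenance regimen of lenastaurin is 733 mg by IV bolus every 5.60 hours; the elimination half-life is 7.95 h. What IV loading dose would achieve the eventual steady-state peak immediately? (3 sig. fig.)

1900 mg

k = ln 2 / 7.95 = 0.08719 h⁻¹
Accumulation ratio R = 1 / (1 − e^(−kτ)) = 1 / (1 − e^(−0.08719×5.60)) = 1 / (1 − 0.6137) = 2.589
Loading dose = maintenance dose × R = 733 × 2.589 ≈ 1900 mg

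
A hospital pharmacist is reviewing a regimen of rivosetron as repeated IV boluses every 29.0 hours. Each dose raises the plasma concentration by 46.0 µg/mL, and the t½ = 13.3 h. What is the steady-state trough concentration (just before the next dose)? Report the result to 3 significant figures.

13.0 µg/mL

k = ln 2 / 13.3 = 0.05212 h⁻¹
Fraction remaining after one interval: e^(−kτ) = e^(−0.05212 × 29.0) = 0.2206
R = 1 / (1 − 0.2206) = 1.283
Css,max = 46.0 × 1.283 = 59.02 µg/mL
Css,min = Css,max × e^(−kτ) = 59.02 × 0.2206 ≈ 13.0 µg/mL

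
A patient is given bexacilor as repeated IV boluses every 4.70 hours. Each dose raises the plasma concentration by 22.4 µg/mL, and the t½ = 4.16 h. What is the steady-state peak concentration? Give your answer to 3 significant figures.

k = ln 2 / 4.16 = 0.1666 h⁻¹
Fraction remaining after one interval: e^(−kτ) = e^(−0.1666 × 4.70) = 0.4570
R = 1 / (1 − 0.4570) = 1.842
Css,max = 22.4 × 1.842 ≈ 41.3 µg/mL

41.3 µg/mL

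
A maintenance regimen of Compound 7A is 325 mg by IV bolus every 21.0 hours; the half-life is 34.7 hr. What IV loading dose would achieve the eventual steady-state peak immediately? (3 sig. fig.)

k = ln 2 / 34.7 = 0.01998 hr⁻¹
Accumulation ratio R = 1 / (1 − e^(−kτ)) = 1 / (1 − e^(−0.01998×21.0)) = 1 / (1 − 0.6574) = 2.919
Loading dose = maintenance dose × R = 325 × 2.919 ≈ 949 mg

949 mg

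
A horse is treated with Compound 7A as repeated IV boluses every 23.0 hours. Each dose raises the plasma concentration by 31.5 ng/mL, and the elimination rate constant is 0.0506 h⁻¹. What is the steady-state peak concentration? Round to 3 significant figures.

45.8 ng/mL

Fraction remaining after one interval: e^(−kτ) = e^(−0.05060 × 23.0) = 0.3123
R = 1 / (1 − 0.3123) = 1.454
Css,max = 31.5 × 1.454 ≈ 45.8 ng/mL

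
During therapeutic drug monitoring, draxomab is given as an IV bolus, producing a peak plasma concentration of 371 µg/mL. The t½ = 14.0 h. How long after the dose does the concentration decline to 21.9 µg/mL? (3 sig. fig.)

k = ln 2 / 14.0 = 0.04951 h⁻¹
C(t) = C₀ e^(−kt)  ⇒  t = ln(C₀/C) / k
t = ln(371/21.9) / 0.04951 = 2.830 / 0.04951 ≈ 57.2 hours

57.2 hours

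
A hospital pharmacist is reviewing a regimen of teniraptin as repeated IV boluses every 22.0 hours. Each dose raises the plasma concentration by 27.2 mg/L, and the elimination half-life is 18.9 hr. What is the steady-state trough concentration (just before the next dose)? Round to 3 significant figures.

k = ln 2 / 18.9 = 0.03667 hr⁻¹
Fraction remaining after one interval: e^(−kτ) = e^(−0.03667 × 22.0) = 0.4463
R = 1 / (1 − 0.4463) = 1.806
Css,max = 27.2 × 1.806 = 49.12 mg/L
Css,min = Css,max × e^(−kτ) = 49.12 × 0.4463 ≈ 21.9 mg/L

21.9 mg/L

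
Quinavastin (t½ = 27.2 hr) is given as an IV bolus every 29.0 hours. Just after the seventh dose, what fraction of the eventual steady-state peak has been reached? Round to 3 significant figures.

0.994

k = ln 2 / 27.2 = 0.02548 hr⁻¹
f_n = 1 − e^(−nkτ) = 1 − e^(−7 × 0.02548 × 29.0) = 1 − e^(−5.173) = 1 − 0.005667 ≈ 0.994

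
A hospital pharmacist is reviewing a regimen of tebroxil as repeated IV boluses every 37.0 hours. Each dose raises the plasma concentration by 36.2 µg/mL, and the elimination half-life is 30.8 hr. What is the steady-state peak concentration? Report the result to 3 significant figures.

64.1 µg/mL

k = ln 2 / 30.8 = 0.02250 hr⁻¹
Fraction remaining after one interval: e^(−kτ) = e^(−0.02250 × 37.0) = 0.4349
R = 1 / (1 − 0.4349) = 1.770
Css,max = 36.2 × 1.770 ≈ 64.1 µg/mL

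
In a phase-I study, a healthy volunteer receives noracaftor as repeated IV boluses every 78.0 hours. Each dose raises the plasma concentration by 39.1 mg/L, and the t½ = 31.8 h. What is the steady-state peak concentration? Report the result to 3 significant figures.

k = ln 2 / 31.8 = 0.02180 h⁻¹
Fraction remaining after one interval: e^(−kτ) = e^(−0.02180 × 78.0) = 0.1827
R = 1 / (1 − 0.1827) = 1.223
Css,max = 39.1 × 1.223 ≈ 47.8 mg/L

47.8 mg/L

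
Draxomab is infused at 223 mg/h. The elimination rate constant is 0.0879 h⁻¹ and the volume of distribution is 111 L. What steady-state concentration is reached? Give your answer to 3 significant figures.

CL = k · V = 0.0879 × 111 = 9.757 L/h
Css = rate / CL = 223 / 9.757 ≈ 22.9 mg/L

22.9 mg/L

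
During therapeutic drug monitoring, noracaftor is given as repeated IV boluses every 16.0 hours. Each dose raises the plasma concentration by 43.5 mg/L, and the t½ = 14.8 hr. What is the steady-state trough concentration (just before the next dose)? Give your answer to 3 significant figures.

k = ln 2 / 14.8 = 0.04683 hr⁻¹
Fraction remaining after one interval: e^(−kτ) = e^(−0.04683 × 16.0) = 0.4727
R = 1 / (1 − 0.4727) = 1.896
Css,max = 43.5 × 1.896 = 82.49 mg/L
Css,min = Css,max × e^(−kτ) = 82.49 × 0.4727 ≈ 39.0 mg/L

39.0 mg/L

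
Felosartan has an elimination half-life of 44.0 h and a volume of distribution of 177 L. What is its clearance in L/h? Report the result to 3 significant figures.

2.79 L/h

k = ln 2 / t½ = ln 2 / 44.0 = 0.01575 h⁻¹
CL = k · V = 0.01575 × 177 ≈ 2.79 L/h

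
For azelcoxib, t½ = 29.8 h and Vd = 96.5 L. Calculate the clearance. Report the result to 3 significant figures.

2.24 L/h

k = ln 2 / t½ = ln 2 / 29.8 = 0.02326 h⁻¹
CL = k · V = 0.02326 × 96.5 ≈ 2.24 L/h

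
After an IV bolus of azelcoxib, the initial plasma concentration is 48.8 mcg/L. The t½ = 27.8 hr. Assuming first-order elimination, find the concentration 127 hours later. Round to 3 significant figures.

k = ln 2 / 27.8 = 0.02493 hr⁻¹
C(t) = C₀ e^(−kt) = 48.8 × e^(−0.02493 × 127) = 48.8 × e^(−3.167) = 48.8 × 0.04215 ≈ 2.06 mcg/L

2.06 mcg/L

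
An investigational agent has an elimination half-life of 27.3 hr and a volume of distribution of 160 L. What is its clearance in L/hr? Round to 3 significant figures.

k = ln 2 / t½ = ln 2 / 27.3 = 0.02539 hr⁻¹
CL = k · V = 0.02539 × 160 ≈ 4.06 L/hr

4.06 L/hr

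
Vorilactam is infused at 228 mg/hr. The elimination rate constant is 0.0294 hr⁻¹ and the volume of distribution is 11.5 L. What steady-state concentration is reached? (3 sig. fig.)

674 µg/mL

CL = k · V = 0.0294 × 11.5 = 0.3381 L/hr
Css = rate / CL = 228 / 0.3381 ≈ 674 µg/mL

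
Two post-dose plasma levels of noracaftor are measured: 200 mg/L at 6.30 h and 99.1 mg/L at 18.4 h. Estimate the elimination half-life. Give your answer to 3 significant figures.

11.9 hours

k = ln(C₁/C₂) / (t₂ − t₁) = ln(200/99.1) / (18.4 − 6.30)
  = 0.7022 / 12.10 = 0.05803 h⁻¹
t½ = ln 2 / k = ln 2 / 0.05803 ≈ 11.9 hours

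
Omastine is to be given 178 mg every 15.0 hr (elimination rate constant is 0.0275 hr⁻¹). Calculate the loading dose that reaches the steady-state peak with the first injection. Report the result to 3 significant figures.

Accumulation ratio R = 1 / (1 − e^(−kτ)) = 1 / (1 − e^(−0.02750×15.0)) = 1 / (1 − 0.6620) = 2.959
Loading dose = maintenance dose × R = 178 × 2.959 ≈ 527 mg

527 mg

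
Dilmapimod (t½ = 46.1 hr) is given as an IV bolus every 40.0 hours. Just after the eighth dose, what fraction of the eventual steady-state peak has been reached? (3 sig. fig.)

k = ln 2 / 46.1 = 0.01504 hr⁻¹
f_n = 1 − e^(−nkτ) = 1 − e^(−8 × 0.01504 × 40.0) = 1 − e^(−4.811) = 1 − 0.008136 ≈ 0.992

0.992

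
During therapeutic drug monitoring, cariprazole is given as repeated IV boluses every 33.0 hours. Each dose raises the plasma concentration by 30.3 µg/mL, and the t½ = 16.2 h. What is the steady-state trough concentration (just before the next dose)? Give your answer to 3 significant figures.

9.76 µg/mL

k = ln 2 / 16.2 = 0.04279 h⁻¹
Fraction remaining after one interval: e^(−kτ) = e^(−0.04279 × 33.0) = 0.2437
R = 1 / (1 − 0.2437) = 1.322
Css,max = 30.3 × 1.322 = 40.06 µg/mL
Css,min = Css,max × e^(−kτ) = 40.06 × 0.2437 ≈ 9.76 µg/mL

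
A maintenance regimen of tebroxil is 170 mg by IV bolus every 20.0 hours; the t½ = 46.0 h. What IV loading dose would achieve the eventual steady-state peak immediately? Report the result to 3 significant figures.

653 mg

k = ln 2 / 46.0 = 0.01507 h⁻¹
Accumulation ratio R = 1 / (1 − e^(−kτ)) = 1 / (1 − e^(−0.01507×20.0)) = 1 / (1 − 0.7398) = 3.843
Loading dose = maintenance dose × R = 170 × 3.843 ≈ 653 mg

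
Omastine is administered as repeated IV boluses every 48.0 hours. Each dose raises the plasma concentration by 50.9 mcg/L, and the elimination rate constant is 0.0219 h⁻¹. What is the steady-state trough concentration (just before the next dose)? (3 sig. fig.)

Fraction remaining after one interval: e^(−kτ) = e^(−0.02190 × 48.0) = 0.3495
R = 1 / (1 − 0.3495) = 1.537
Css,max = 50.9 × 1.537 = 78.25 mcg/L
Css,min = Css,max × e^(−kτ) = 78.25 × 0.3495 ≈ 27.3 mcg/L

27.3 mcg/L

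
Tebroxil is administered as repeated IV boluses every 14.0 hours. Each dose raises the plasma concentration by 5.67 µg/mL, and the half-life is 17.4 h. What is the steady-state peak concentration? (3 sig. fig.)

k = ln 2 / 17.4 = 0.03984 h⁻¹
Fraction remaining after one interval: e^(−kτ) = e^(−0.03984 × 14.0) = 0.5725
R = 1 / (1 − 0.5725) = 2.339
Css,max = 5.67 × 2.339 ≈ 13.3 µg/mL

13.3 µg/mL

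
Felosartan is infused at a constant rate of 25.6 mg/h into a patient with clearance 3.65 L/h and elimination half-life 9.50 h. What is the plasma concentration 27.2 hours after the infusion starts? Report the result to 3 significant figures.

6.05 µg/mL

Css = rate / CL = 25.6 / 3.65 = 7.014 µg/mL
k = ln 2 / 9.50 = 0.07296 h⁻¹
C(t) = Css (1 − e^(−kt)) = 7.014 × (1 − e^(−1.985)) = 7.014 × 0.8626 ≈ 6.05 µg/mL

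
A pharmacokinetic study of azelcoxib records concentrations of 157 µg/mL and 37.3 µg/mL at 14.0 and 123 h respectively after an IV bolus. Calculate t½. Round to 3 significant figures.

k = ln(C₁/C₂) / (t₂ − t₁) = ln(157/37.3) / (123 − 14.0)
  = 1.437 / 109.0 = 0.01319 h⁻¹
t½ = ln 2 / k = ln 2 / 0.01319 ≈ 52.6 hours

52.6 hours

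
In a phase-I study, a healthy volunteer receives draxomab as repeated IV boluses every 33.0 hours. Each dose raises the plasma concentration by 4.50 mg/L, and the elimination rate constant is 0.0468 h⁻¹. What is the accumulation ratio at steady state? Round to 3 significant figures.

1.27

Fraction remaining after one interval: e^(−kτ) = e^(−0.04680 × 33.0) = 0.2134
R = 1 / (1 − 0.2134) = 1 / 0.7866 ≈ 1.27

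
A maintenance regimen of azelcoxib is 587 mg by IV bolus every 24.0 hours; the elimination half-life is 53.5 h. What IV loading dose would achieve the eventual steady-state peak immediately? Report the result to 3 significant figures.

k = ln 2 / 53.5 = 0.01296 h⁻¹
Accumulation ratio R = 1 / (1 − e^(−kτ)) = 1 / (1 − e^(−0.01296×24.0)) = 1 / (1 − 0.7328) = 3.742
Loading dose = maintenance dose × R = 587 × 3.742 ≈ 2200 mg

2200 mg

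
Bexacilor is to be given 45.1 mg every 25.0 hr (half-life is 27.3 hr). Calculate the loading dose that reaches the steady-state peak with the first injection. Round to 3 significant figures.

k = ln 2 / 27.3 = 0.02539 hr⁻¹
Accumulation ratio R = 1 / (1 − e^(−kτ)) = 1 / (1 − e^(−0.02539×25.0)) = 1 / (1 − 0.5301) = 2.128
Loading dose = maintenance dose × R = 45.1 × 2.128 ≈ 96.0 mg

96.0 mg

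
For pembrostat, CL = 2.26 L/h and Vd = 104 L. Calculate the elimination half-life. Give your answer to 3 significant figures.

31.9 hours

k = CL / V = 2.26 / 104 = 0.02173 h⁻¹
t½ = ln 2 / k = ln 2 / 0.02173 ≈ 31.9 hours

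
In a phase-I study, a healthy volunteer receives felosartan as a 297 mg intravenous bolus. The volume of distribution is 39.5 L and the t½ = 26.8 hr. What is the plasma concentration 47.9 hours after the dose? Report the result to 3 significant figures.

C₀ = dose / V = 297 / 39.5 = 7.519 mg/L
k = ln 2 / 26.8 = 0.02586 hr⁻¹
C(t) = C₀ e^(−kt) = 7.519 × e^(−0.02586 × 47.9) = 7.519 × e^(−1.239) = 7.519 × 0.2897 ≈ 2.18 mg/L

2.18 mg/L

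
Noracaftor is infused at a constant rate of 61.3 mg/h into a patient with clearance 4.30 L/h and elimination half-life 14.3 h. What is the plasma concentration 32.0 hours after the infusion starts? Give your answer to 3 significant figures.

11.2 µg/mL

Css = rate / CL = 61.3 / 4.30 = 14.26 µg/mL
k = ln 2 / 14.3 = 0.04847 h⁻¹
C(t) = Css (1 − e^(−kt)) = 14.26 × (1 − e^(−1.551)) = 14.26 × 0.7880 ≈ 11.2 µg/mL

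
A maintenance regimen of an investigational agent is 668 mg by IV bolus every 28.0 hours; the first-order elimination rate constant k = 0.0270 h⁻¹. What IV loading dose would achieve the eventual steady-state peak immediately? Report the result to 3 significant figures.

Accumulation ratio R = 1 / (1 − e^(−kτ)) = 1 / (1 − e^(−0.02700×28.0)) = 1 / (1 − 0.4695) = 1.885
Loading dose = maintenance dose × R = 668 × 1.885 ≈ 1260 mg

1260 mg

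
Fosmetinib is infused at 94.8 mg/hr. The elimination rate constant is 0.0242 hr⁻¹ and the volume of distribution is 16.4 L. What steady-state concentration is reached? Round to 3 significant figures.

CL = k · V = 0.0242 × 16.4 = 0.3969 L/hr
Css = rate / CL = 94.8 / 0.3969 ≈ 239 mg/L

239 mg/L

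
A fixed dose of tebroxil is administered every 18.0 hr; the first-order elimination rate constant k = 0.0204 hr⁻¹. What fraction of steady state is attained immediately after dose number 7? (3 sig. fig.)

0.923

f_n = 1 − e^(−nkτ) = 1 − e^(−7 × 0.02040 × 18.0) = 1 − e^(−2.570) = 1 − 0.07650 ≈ 0.923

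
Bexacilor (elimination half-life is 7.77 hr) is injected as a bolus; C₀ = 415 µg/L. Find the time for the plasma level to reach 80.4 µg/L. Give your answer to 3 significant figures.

18.4 hours

k = ln 2 / 7.77 = 0.08921 hr⁻¹
C(t) = C₀ e^(−kt)  ⇒  t = ln(C₀/C) / k
t = ln(415/80.4) / 0.08921 = 1.641 / 0.08921 ≈ 18.4 hours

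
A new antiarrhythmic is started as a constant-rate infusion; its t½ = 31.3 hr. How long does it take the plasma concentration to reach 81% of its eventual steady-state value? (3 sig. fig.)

k = ln 2 / 31.3 = 0.02215 hr⁻¹
f = 1 − e^(−kt)  ⇒  t = −ln(1 − f) / k
t = −ln(1 − 0.81) / 0.02215 = 1.661 / 0.02215 ≈ 75.0 hours

75.0 hours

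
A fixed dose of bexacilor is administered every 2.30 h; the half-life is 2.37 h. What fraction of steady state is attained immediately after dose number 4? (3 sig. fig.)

0.932

k = ln 2 / 2.37 = 0.2925 h⁻¹
f_n = 1 − e^(−nkτ) = 1 − e^(−4 × 0.2925 × 2.30) = 1 − e^(−2.691) = 1 − 0.06783 ≈ 0.932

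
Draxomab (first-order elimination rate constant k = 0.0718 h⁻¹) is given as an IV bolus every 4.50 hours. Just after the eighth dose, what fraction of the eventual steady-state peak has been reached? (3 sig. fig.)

0.925

f_n = 1 − e^(−nkτ) = 1 − e^(−8 × 0.07180 × 4.50) = 1 − e^(−2.585) = 1 − 0.07541 ≈ 0.925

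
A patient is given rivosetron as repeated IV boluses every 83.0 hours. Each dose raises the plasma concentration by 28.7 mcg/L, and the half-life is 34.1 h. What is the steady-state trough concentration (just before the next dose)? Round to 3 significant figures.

6.52 mcg/L

k = ln 2 / 34.1 = 0.02033 h⁻¹
Fraction remaining after one interval: e^(−kτ) = e^(−0.02033 × 83.0) = 0.1850
R = 1 / (1 − 0.1850) = 1.227
Css,max = 28.7 × 1.227 = 35.22 mcg/L
Css,min = Css,max × e^(−kτ) = 35.22 × 0.1850 ≈ 6.52 mcg/L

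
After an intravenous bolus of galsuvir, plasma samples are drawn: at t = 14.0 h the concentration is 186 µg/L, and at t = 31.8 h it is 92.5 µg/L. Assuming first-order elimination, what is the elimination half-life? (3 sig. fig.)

17.7 hours

k = ln(C₁/C₂) / (t₂ − t₁) = ln(186/92.5) / (31.8 − 14.0)
  = 0.6985 / 17.80 = 0.03924 h⁻¹
t½ = ln 2 / k = ln 2 / 0.03924 ≈ 17.7 hours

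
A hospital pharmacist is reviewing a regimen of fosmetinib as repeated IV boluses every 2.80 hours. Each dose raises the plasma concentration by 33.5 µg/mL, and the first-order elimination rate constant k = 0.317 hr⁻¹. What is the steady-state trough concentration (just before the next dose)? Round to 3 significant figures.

23.4 µg/mL

Fraction remaining after one interval: e^(−kτ) = e^(−0.3170 × 2.80) = 0.4116
R = 1 / (1 − 0.4116) = 1.700
Css,max = 33.5 × 1.700 = 56.94 µg/mL
Css,min = Css,max × e^(−kτ) = 56.94 × 0.4116 ≈ 23.4 µg/mL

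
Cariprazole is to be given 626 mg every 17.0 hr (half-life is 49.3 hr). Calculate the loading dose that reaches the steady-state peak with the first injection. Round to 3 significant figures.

2940 mg

k = ln 2 / 49.3 = 0.01406 hr⁻¹
Accumulation ratio R = 1 / (1 − e^(−kτ)) = 1 / (1 − e^(−0.01406×17.0)) = 1 / (1 − 0.7874) = 4.704
Loading dose = maintenance dose × R = 626 × 4.704 ≈ 2940 mg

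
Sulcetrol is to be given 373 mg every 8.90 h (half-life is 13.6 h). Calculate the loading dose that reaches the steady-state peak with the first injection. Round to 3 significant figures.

k = ln 2 / 13.6 = 0.05097 h⁻¹
Accumulation ratio R = 1 / (1 − e^(−kτ)) = 1 / (1 − e^(−0.05097×8.90)) = 1 / (1 − 0.6353) = 2.742
Loading dose = maintenance dose × R = 373 × 2.742 ≈ 1020 mg

1020 mg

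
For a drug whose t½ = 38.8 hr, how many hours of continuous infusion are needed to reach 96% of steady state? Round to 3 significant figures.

180 hours

k = ln 2 / 38.8 = 0.01786 hr⁻¹
f = 1 − e^(−kt)  ⇒  t = −ln(1 − f) / k
t = −ln(1 − 0.96) / 0.01786 = 3.219 / 0.01786 ≈ 180 hours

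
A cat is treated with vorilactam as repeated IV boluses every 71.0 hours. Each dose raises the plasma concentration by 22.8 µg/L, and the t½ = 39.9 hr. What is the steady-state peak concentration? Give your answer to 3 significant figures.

k = ln 2 / 39.9 = 0.01737 hr⁻¹
Fraction remaining after one interval: e^(−kτ) = e^(−0.01737 × 71.0) = 0.2913
R = 1 / (1 − 0.2913) = 1.411
Css,max = 22.8 × 1.411 ≈ 32.2 µg/L

32.2 µg/L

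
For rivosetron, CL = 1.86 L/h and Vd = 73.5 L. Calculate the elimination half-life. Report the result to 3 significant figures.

k = CL / V = 1.86 / 73.5 = 0.02531 h⁻¹
t½ = ln 2 / k = ln 2 / 0.02531 ≈ 27.4 hours

27.4 hours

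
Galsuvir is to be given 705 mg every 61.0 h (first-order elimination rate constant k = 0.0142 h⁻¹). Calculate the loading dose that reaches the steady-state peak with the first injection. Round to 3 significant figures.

Accumulation ratio R = 1 / (1 − e^(−kτ)) = 1 / (1 − e^(−0.01420×61.0)) = 1 / (1 − 0.4205) = 1.726
Loading dose = maintenance dose × R = 705 × 1.726 ≈ 1220 mg

1220 mg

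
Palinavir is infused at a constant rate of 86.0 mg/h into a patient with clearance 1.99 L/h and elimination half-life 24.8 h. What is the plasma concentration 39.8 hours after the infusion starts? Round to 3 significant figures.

29.0 mg/L

Css = rate / CL = 86.0 / 1.99 = 43.22 mg/L
k = ln 2 / 24.8 = 0.02795 h⁻¹
C(t) = Css (1 − e^(−kt)) = 43.22 × (1 − e^(−1.112)) = 43.22 × 0.6712 ≈ 29.0 mg/L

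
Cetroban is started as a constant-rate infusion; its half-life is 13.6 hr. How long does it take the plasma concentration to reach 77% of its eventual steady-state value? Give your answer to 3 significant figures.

k = ln 2 / 13.6 = 0.05097 hr⁻¹
f = 1 − e^(−kt)  ⇒  t = −ln(1 − f) / k
t = −ln(1 − 0.77) / 0.05097 = 1.470 / 0.05097 ≈ 28.8 hours

28.8 hours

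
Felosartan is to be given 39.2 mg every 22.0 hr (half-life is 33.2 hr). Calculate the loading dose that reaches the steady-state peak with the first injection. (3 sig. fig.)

106 mg

k = ln 2 / 33.2 = 0.02088 hr⁻¹
Accumulation ratio R = 1 / (1 − e^(−kτ)) = 1 / (1 − e^(−0.02088×22.0)) = 1 / (1 − 0.6317) = 2.715
Loading dose = maintenance dose × R = 39.2 × 2.715 ≈ 106 mg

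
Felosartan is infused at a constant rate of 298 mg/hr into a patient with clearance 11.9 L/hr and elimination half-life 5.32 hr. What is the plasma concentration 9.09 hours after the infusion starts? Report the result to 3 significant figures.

Css = rate / CL = 298 / 11.9 = 25.04 µg/mL
k = ln 2 / 5.32 = 0.1303 hr⁻¹
C(t) = Css (1 − e^(−kt)) = 25.04 × (1 − e^(−1.184)) = 25.04 × 0.6941 ≈ 17.4 µg/mL

17.4 µg/mL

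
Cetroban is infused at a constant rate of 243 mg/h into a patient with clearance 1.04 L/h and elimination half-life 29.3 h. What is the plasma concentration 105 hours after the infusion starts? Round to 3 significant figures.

214 mg/L

Css = rate / CL = 243 / 1.04 = 233.7 mg/L
k = ln 2 / 29.3 = 0.02366 h⁻¹
C(t) = Css (1 − e^(−kt)) = 233.7 × (1 − e^(−2.484)) = 233.7 × 0.9166 ≈ 214 mg/L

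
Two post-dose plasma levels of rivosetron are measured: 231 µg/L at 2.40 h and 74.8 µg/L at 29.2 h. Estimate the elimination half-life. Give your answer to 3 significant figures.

16.5 hours

k = ln(C₁/C₂) / (t₂ − t₁) = ln(231/74.8) / (29.2 − 2.40)
  = 1.128 / 26.80 = 0.04207 h⁻¹
t½ = ln 2 / k = ln 2 / 0.04207 ≈ 16.5 hours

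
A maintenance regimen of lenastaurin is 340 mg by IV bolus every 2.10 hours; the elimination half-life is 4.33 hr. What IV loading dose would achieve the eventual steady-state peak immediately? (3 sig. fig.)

1190 mg

k = ln 2 / 4.33 = 0.1601 hr⁻¹
Accumulation ratio R = 1 / (1 − e^(−kτ)) = 1 / (1 − e^(−0.1601×2.10)) = 1 / (1 − 0.7145) = 3.503
Loading dose = maintenance dose × R = 340 × 3.503 ≈ 1190 mg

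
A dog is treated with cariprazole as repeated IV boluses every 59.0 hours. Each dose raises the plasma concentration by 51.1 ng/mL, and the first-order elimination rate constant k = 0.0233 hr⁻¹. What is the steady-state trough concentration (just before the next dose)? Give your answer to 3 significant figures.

Fraction remaining after one interval: e^(−kτ) = e^(−0.02330 × 59.0) = 0.2529
R = 1 / (1 − 0.2529) = 1.339
Css,max = 51.1 × 1.339 = 68.40 ng/mL
Css,min = Css,max × e^(−kτ) = 68.40 × 0.2529 ≈ 17.3 ng/mL

17.3 ng/mL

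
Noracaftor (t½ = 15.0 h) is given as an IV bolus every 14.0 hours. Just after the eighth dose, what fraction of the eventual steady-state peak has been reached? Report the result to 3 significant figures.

k = ln 2 / 15.0 = 0.04621 h⁻¹
f_n = 1 − e^(−nkτ) = 1 − e^(−8 × 0.04621 × 14.0) = 1 − e^(−5.175) = 1 − 0.005653 ≈ 0.994

0.994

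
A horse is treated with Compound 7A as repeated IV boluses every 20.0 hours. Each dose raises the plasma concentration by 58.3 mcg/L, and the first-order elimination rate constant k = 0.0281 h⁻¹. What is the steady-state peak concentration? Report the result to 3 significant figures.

136 mcg/L

Fraction remaining after one interval: e^(−kτ) = e^(−0.02810 × 20.0) = 0.5701
R = 1 / (1 − 0.5701) = 2.326
Css,max = 58.3 × 2.326 ≈ 136 mcg/L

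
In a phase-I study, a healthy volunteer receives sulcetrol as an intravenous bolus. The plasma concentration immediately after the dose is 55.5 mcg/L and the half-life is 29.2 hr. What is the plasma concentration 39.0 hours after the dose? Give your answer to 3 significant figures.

k = ln 2 / 29.2 = 0.02374 hr⁻¹
C(t) = C₀ e^(−kt) = 55.5 × e^(−0.02374 × 39.0) = 55.5 × e^(−0.9258) = 55.5 × 0.3962 ≈ 22.0 mcg/L

22.0 mcg/L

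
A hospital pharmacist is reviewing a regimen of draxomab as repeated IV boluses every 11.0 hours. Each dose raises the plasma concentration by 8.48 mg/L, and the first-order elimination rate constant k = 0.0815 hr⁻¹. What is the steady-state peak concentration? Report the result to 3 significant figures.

14.3 mg/L

Fraction remaining after one interval: e^(−kτ) = e^(−0.08150 × 11.0) = 0.4080
R = 1 / (1 − 0.4080) = 1.689
Css,max = 8.48 × 1.689 ≈ 14.3 mg/L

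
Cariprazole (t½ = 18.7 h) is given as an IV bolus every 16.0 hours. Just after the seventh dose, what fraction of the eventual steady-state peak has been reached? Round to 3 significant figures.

k = ln 2 / 18.7 = 0.03707 h⁻¹
f_n = 1 − e^(−nkτ) = 1 − e^(−7 × 0.03707 × 16.0) = 1 − e^(−4.151) = 1 − 0.01574 ≈ 0.984

0.984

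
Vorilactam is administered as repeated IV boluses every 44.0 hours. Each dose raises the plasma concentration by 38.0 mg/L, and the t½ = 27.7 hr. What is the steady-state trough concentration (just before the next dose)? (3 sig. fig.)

k = ln 2 / 27.7 = 0.02502 hr⁻¹
Fraction remaining after one interval: e^(−kτ) = e^(−0.02502 × 44.0) = 0.3325
R = 1 / (1 − 0.3325) = 1.498
Css,max = 38.0 × 1.498 = 56.93 mg/L
Css,min = Css,max × e^(−kτ) = 56.93 × 0.3325 ≈ 18.9 mg/L

18.9 mg/L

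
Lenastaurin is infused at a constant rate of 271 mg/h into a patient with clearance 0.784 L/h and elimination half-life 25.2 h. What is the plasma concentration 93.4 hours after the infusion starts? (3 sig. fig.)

319 mg/L

Css = rate / CL = 271 / 0.784 = 345.7 mg/L
k = ln 2 / 25.2 = 0.02751 h⁻¹
C(t) = Css (1 − e^(−kt)) = 345.7 × (1 − e^(−2.569)) = 345.7 × 0.9234 ≈ 319 mg/L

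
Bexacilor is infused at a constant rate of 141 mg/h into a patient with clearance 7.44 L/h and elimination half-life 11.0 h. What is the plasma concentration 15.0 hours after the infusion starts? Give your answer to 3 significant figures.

11.6 mg/L

Css = rate / CL = 141 / 7.44 = 18.95 mg/L
k = ln 2 / 11.0 = 0.06301 h⁻¹
C(t) = Css (1 − e^(−kt)) = 18.95 × (1 − e^(−0.9452)) = 18.95 × 0.6114 ≈ 11.6 mg/L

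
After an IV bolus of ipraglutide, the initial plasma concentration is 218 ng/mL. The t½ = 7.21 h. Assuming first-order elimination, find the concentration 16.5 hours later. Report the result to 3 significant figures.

k = ln 2 / 7.21 = 0.09614 h⁻¹
16.5 h is 2.288 half-lives, so C = 218 × (1/2)^2.288 = 218 × 0.2047 ≈ 44.6 ng/mL

44.6 ng/mL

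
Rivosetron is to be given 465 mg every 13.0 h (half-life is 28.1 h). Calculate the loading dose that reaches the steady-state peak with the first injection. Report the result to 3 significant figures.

k = ln 2 / 28.1 = 0.02467 h⁻¹
Accumulation ratio R = 1 / (1 − e^(−kτ)) = 1 / (1 − e^(−0.02467×13.0)) = 1 / (1 − 0.7257) = 3.645
Loading dose = maintenance dose × R = 465 × 3.645 ≈ 1690 mg

1690 mg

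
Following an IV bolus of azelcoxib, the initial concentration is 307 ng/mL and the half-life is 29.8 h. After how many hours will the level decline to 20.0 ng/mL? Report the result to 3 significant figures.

k = ln 2 / 29.8 = 0.02326 h⁻¹
C(t) = C₀ e^(−kt)  ⇒  t = ln(C₀/C) / k
t = ln(307/20.0) / 0.02326 = 2.731 / 0.02326 ≈ 117 hours

117 hours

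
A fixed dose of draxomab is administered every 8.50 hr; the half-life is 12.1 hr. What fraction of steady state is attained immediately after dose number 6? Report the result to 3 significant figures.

0.946

k = ln 2 / 12.1 = 0.05728 hr⁻¹
f_n = 1 − e^(−nkτ) = 1 − e^(−6 × 0.05728 × 8.50) = 1 − e^(−2.922) = 1 − 0.05385 ≈ 0.946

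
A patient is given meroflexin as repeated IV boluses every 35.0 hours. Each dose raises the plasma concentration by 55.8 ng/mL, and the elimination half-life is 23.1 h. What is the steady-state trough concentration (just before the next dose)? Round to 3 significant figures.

k = ln 2 / 23.1 = 0.03001 h⁻¹
Fraction remaining after one interval: e^(−kτ) = e^(−0.03001 × 35.0) = 0.3499
R = 1 / (1 − 0.3499) = 1.538
Css,max = 55.8 × 1.538 = 85.83 ng/mL
Css,min = Css,max × e^(−kτ) = 85.83 × 0.3499 ≈ 30.0 ng/mL

30.0 ng/mL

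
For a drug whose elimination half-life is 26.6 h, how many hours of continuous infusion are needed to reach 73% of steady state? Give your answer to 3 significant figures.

50.2 hours

k = ln 2 / 26.6 = 0.02606 h⁻¹
f = 1 − e^(−kt)  ⇒  t = −ln(1 − f) / k
t = −ln(1 − 0.73) / 0.02606 = 1.309 / 0.02606 ≈ 50.2 hours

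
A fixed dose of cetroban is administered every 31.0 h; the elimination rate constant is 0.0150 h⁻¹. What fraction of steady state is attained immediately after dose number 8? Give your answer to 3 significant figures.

0.976

f_n = 1 − e^(−nkτ) = 1 − e^(−8 × 0.01500 × 31.0) = 1 − e^(−3.720) = 1 − 0.02423 ≈ 0.976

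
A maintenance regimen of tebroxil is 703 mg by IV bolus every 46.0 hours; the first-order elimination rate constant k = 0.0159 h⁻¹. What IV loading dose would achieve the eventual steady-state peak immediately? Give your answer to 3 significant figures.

1360 mg

Accumulation ratio R = 1 / (1 − e^(−kτ)) = 1 / (1 − e^(−0.01590×46.0)) = 1 / (1 − 0.4812) = 1.928
Loading dose = maintenance dose × R = 703 × 1.928 ≈ 1360 mg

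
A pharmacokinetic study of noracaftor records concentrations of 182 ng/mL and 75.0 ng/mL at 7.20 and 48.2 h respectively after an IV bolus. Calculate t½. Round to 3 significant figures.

32.1 hours

k = ln(C₁/C₂) / (t₂ − t₁) = ln(182/75.0) / (48.2 − 7.20)
  = 0.8865 / 41.00 = 0.02162 h⁻¹
t½ = ln 2 / k = ln 2 / 0.02162 ≈ 32.1 hours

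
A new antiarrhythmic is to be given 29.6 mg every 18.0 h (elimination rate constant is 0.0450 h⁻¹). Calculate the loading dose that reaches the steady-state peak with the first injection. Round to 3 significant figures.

Accumulation ratio R = 1 / (1 − e^(−kτ)) = 1 / (1 − e^(−0.04500×18.0)) = 1 / (1 − 0.4449) = 1.801
Loading dose = maintenance dose × R = 29.6 × 1.801 ≈ 53.3 mg

53.3 mg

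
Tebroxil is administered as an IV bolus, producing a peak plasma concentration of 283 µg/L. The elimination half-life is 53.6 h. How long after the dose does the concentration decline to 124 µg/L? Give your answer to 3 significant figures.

63.8 hours

k = ln 2 / 53.6 = 0.01293 h⁻¹
C(t) = C₀ e^(−kt)  ⇒  t = ln(C₀/C) / k
t = ln(283/124) / 0.01293 = 0.8252 / 0.01293 ≈ 63.8 hours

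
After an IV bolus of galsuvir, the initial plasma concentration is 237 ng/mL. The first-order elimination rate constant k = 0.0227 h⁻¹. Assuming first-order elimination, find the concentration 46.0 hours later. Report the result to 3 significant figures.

83.4 ng/mL

C(t) = C₀ e^(−kt) = 237 × e^(−0.02270 × 46.0) = 237 × e^(−1.044) = 237 × 0.3520 ≈ 83.4 ng/mL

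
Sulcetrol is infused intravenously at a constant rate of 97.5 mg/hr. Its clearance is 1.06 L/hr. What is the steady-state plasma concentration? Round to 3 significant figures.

92.0 mg/L

Css = infusion rate / CL = 97.5 / 1.06 ≈ 92.0 mg/L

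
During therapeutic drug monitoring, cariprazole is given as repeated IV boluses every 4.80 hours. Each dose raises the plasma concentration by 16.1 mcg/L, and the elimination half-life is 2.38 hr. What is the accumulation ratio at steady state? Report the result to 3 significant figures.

k = ln 2 / 2.38 = 0.2912 hr⁻¹
Fraction remaining after one interval: e^(−kτ) = e^(−0.2912 × 4.80) = 0.2471
R = 1 / (1 − 0.2471) = 1 / 0.7529 ≈ 1.33

1.33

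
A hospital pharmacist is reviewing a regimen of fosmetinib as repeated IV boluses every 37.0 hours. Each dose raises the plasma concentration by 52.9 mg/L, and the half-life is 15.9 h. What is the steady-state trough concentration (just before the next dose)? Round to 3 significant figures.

k = ln 2 / 15.9 = 0.04359 h⁻¹
Fraction remaining after one interval: e^(−kτ) = e^(−0.04359 × 37.0) = 0.1993
R = 1 / (1 − 0.1993) = 1.249
Css,max = 52.9 × 1.249 = 66.07 mg/L
Css,min = Css,max × e^(−kτ) = 66.07 × 0.1993 ≈ 13.2 mg/L

13.2 mg/L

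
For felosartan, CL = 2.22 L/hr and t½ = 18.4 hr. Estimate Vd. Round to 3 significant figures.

58.9 L

k = ln 2 / t½ = ln 2 / 18.4 = 0.03767 hr⁻¹
V = CL / k = 2.22 / 0.03767 ≈ 58.9 L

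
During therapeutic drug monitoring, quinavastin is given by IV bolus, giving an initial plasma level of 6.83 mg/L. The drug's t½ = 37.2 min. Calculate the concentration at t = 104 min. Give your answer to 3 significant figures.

0.984 mg/L

k = ln 2 / 37.2 = 0.01863 min⁻¹
104 min is 2.796 half-lives, so C = 6.83 × (1/2)^2.796 = 6.83 × 0.1440 ≈ 0.984 mg/L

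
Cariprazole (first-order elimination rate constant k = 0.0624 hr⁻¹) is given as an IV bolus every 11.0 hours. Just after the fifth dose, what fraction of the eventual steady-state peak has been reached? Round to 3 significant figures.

0.968

f_n = 1 − e^(−nkτ) = 1 − e^(−5 × 0.06240 × 11.0) = 1 − e^(−3.432) = 1 − 0.03232 ≈ 0.968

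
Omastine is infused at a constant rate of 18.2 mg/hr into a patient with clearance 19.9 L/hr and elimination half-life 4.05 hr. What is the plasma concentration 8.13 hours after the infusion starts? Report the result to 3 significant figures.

Css = rate / CL = 18.2 / 19.9 = 0.9146 mg/L
k = ln 2 / 4.05 = 0.1711 hr⁻¹
C(t) = Css (1 − e^(−kt)) = 0.9146 × (1 − e^(−1.391)) = 0.9146 × 0.7513 ≈ 0.687 mg/L

0.687 mg/L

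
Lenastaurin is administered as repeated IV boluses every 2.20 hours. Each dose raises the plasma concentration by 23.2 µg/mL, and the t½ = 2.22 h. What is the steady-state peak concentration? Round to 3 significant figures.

k = ln 2 / 2.22 = 0.3122 h⁻¹
Fraction remaining after one interval: e^(−kτ) = e^(−0.3122 × 2.20) = 0.5031
R = 1 / (1 − 0.5031) = 2.013
Css,max = 23.2 × 2.013 ≈ 46.7 µg/mL

46.7 µg/mL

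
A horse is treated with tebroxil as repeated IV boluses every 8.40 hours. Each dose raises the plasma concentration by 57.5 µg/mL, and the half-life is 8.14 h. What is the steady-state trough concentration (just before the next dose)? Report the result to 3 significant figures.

55.0 µg/mL

k = ln 2 / 8.14 = 0.08515 h⁻¹
Fraction remaining after one interval: e^(−kτ) = e^(−0.08515 × 8.40) = 0.4891
R = 1 / (1 − 0.4891) = 1.957
Css,max = 57.5 × 1.957 = 112.5 µg/mL
Css,min = Css,max × e^(−kτ) = 112.5 × 0.4891 ≈ 55.0 µg/mL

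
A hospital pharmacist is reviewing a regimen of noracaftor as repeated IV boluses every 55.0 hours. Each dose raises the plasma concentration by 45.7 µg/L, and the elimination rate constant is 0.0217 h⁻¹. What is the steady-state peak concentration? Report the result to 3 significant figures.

65.6 µg/L

Fraction remaining after one interval: e^(−kτ) = e^(−0.02170 × 55.0) = 0.3032
R = 1 / (1 − 0.3032) = 1.435
Css,max = 45.7 × 1.435 ≈ 65.6 µg/L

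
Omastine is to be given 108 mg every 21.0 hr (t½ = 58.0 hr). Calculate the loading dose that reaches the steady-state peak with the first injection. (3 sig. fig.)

k = ln 2 / 58.0 = 0.01195 hr⁻¹
Accumulation ratio R = 1 / (1 − e^(−kτ)) = 1 / (1 − e^(−0.01195×21.0)) = 1 / (1 − 0.7780) = 4.505
Loading dose = maintenance dose × R = 108 × 4.505 ≈ 487 mg

487 mg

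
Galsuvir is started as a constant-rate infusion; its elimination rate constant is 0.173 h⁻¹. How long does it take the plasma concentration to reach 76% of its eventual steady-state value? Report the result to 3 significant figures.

8.25 hours

f = 1 − e^(−kt)  ⇒  t = −ln(1 − f) / k
t = −ln(1 − 0.76) / 0.1730 = 1.427 / 0.1730 ≈ 8.25 hours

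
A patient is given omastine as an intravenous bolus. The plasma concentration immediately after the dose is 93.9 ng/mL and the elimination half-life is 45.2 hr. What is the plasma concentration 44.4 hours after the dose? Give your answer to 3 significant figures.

k = ln 2 / 45.2 = 0.01534 hr⁻¹
44.4 hr is 0.9823 half-lives, so C = 93.9 × (1/2)^0.9823 = 93.9 × 0.5062 ≈ 47.5 ng/mL

47.5 ng/mL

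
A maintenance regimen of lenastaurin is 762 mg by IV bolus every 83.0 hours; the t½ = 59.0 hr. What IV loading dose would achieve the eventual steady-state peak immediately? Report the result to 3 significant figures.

k = ln 2 / 59.0 = 0.01175 hr⁻¹
Accumulation ratio R = 1 / (1 − e^(−kτ)) = 1 / (1 − e^(−0.01175×83.0)) = 1 / (1 − 0.3772) = 1.606
Loading dose = maintenance dose × R = 762 × 1.606 ≈ 1220 mg

1220 mg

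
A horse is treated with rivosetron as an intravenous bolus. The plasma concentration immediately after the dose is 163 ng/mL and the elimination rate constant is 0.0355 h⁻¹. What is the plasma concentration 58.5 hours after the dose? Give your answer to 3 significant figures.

20.4 ng/mL

C(t) = C₀ e^(−kt) = 163 × e^(−0.03550 × 58.5) = 163 × e^(−2.077) = 163 × 0.1253 ≈ 20.4 ng/mL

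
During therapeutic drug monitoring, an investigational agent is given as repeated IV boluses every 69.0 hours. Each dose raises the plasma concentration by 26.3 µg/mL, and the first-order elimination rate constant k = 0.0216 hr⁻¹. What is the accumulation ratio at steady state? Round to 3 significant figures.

Fraction remaining after one interval: e^(−kτ) = e^(−0.02160 × 69.0) = 0.2253
R = 1 / (1 − 0.2253) = 1 / 0.7747 ≈ 1.29

1.29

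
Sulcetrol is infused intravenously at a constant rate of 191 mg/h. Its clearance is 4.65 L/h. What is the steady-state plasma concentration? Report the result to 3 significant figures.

41.1 µg/mL

Css = infusion rate / CL = 191 / 4.65 ≈ 41.1 µg/mL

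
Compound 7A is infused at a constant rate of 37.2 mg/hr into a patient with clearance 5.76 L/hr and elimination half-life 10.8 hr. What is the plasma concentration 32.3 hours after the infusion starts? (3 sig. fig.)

5.65 µg/mL

Css = rate / CL = 37.2 / 5.76 = 6.458 µg/mL
k = ln 2 / 10.8 = 0.06418 hr⁻¹
C(t) = Css (1 − e^(−kt)) = 6.458 × (1 − e^(−2.073)) = 6.458 × 0.8742 ≈ 5.65 µg/mL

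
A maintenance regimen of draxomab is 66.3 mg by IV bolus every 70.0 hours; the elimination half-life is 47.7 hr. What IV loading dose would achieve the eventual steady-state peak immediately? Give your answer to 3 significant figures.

104 mg

k = ln 2 / 47.7 = 0.01453 hr⁻¹
Accumulation ratio R = 1 / (1 − e^(−kτ)) = 1 / (1 − e^(−0.01453×70.0)) = 1 / (1 − 0.3616) = 1.566
Loading dose = maintenance dose × R = 66.3 × 1.566 ≈ 104 mg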